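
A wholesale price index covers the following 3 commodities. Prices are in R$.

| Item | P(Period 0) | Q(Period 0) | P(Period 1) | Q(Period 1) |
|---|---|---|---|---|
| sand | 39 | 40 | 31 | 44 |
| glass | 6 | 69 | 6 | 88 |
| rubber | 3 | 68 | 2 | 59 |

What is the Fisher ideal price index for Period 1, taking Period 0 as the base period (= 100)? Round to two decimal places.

Laspeyres component (base-period weights):
ΣP(Period 1)Q(Period 0) = 31×40 + 6×69 + 2×68 = 1240 + 414 + 136 = 1790
ΣP(Period 0)Q(Period 0) = 39×40 + 6×69 + 3×68 = 1560 + 414 + 204 = 2178
L = 1790 / 2178 × 100 = 82.1855
Paasche component (current-period weights):
ΣP(Period 1)Q(Period 1) = 31×44 + 6×88 + 2×59 = 1364 + 528 + 118 = 2010
ΣP(Period 0)Q(Period 1) = 39×44 + 6×88 + 3×59 = 1716 + 528 + 177 = 2421
P = 2010 / 2421 × 100 = 83.0235
Fisher = √(L × P) = √(82.1855 × 83.0235) = 82.6035

82.60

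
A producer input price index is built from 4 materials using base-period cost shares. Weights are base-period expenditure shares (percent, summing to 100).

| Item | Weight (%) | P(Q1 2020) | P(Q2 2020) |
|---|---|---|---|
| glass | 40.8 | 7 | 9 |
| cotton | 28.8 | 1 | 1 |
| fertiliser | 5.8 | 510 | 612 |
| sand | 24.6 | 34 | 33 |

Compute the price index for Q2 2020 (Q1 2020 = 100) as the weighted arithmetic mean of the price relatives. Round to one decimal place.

112.1

glass: 40.8 × (9/7) = 40.8 × 1.285714 = 52.4571
cotton: 28.8 × (1/1) = 28.8 × 1.000000 = 28.8000
fertiliser: 5.8 × (612/510) = 5.8 × 1.200000 = 6.9600
sand: 24.6 × (33/34) = 24.6 × 0.970588 = 23.8765
Index = Σ wᵢ·(p₁ᵢ/p₀ᵢ) = 52.4571 + 28.8000 + 6.9600 + 23.8765 = 112.0936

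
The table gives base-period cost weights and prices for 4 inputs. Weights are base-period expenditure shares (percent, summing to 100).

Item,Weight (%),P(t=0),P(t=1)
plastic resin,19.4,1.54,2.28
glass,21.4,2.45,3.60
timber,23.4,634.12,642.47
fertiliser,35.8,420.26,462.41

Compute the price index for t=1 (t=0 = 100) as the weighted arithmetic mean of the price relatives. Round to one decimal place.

plastic resin: 19.4 × (2.28/1.54) = 19.4 × 1.480519 = 28.7221
glass: 21.4 × (3.60/2.45) = 21.4 × 1.469388 = 31.4449
timber: 23.4 × (642.47/634.12) = 23.4 × 1.013168 = 23.7081
fertiliser: 35.8 × (462.41/420.26) = 35.8 × 1.100295 = 39.3906
Index = Σ wᵢ·(p₁ᵢ/p₀ᵢ) = 28.7221 + 31.4449 + 23.7081 + 39.3906 = 123.2657

123.3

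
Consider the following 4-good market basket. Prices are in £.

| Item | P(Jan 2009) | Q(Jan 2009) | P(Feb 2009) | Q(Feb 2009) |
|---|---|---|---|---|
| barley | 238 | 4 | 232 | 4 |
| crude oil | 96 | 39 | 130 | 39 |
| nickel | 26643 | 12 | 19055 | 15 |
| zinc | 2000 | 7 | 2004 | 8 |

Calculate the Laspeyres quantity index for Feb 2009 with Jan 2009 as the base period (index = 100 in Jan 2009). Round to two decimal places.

124.21

Laspeyres quantity index uses base-period prices as weights.
ΣP(Jan 2009)·Q(Feb 2009) = 238×4 + 96×39 + 26643×15 + 2000×8 = 952 + 3744 + 399645 + 16000 = 420341
ΣP(Jan 2009)·Q(Jan 2009) = 238×4 + 96×39 + 26643×12 + 2000×7 = 952 + 3744 + 319716 + 14000 = 338412
Index = 420341 / 338412 × 100 = 124.2098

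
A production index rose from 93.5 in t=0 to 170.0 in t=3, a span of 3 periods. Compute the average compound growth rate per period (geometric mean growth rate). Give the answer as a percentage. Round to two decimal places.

22.05%

Growth factor = (170.0/93.5)^(1/3) = (1.818182)^(1/3) = 1.220522
Growth rate = 1.220522 − 1 = 0.220522 = 22.0522%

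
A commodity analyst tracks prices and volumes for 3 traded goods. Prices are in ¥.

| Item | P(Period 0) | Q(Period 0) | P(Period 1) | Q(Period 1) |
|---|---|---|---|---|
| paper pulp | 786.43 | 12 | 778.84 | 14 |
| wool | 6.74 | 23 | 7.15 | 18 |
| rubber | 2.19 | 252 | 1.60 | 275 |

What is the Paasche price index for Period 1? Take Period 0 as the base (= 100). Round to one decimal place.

Paasche price index uses current-period quantities as weights.
ΣP(Period 1)·Q(Period 1) = 778.84×14 + 7.15×18 + 1.60×275 = 10903.76 + 128.7 + 440 = 11472.46
ΣP(Period 0)·Q(Period 1) = 786.43×14 + 6.74×18 + 2.19×275 = 11010.02 + 121.32 + 602.25 = 11733.59
Index = 11472.46 / 11733.59 × 100 = 97.7745

97.8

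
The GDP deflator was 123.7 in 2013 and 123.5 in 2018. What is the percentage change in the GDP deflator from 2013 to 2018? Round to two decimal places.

-0.16%

Change = (123.5 − 123.7) / 123.7 × 100
       = -0.2 / 123.7 × 100 = -0.1617%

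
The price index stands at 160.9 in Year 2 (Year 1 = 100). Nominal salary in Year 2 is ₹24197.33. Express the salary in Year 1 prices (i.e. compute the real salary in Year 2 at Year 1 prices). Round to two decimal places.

15038.74

Real = Nominal ÷ (Index/100) = 24197.33 ÷ (160.9/100)
     = 24197.33 ÷ 1.609 = 15038.7383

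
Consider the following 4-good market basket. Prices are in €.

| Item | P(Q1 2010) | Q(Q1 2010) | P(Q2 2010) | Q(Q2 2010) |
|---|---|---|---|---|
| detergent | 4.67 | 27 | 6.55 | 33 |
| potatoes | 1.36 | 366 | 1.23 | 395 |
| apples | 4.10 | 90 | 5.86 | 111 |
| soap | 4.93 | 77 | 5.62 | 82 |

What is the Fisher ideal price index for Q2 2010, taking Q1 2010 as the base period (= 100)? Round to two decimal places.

Laspeyres component (base-period weights):
ΣP(Q2 2010)Q(Q1 2010) = 6.55×27 + 1.23×366 + 5.86×90 + 5.62×77 = 176.85 + 450.18 + 527.4 + 432.74 = 1587.17
ΣP(Q1 2010)Q(Q1 2010) = 4.67×27 + 1.36×366 + 4.10×90 + 4.93×77 = 126.09 + 497.76 + 369 + 379.61 = 1372.46
L = 1587.17 / 1372.46 × 100 = 115.6442
Paasche component (current-period weights):
ΣP(Q2 2010)Q(Q2 2010) = 6.55×33 + 1.23×395 + 5.86×111 + 5.62×82 = 216.15 + 485.85 + 650.46 + 460.84 = 1813.3
ΣP(Q1 2010)Q(Q2 2010) = 4.67×33 + 1.36×395 + 4.10×111 + 4.93×82 = 154.11 + 537.2 + 455.1 + 404.26 = 1550.67
P = 1813.3 / 1550.67 × 100 = 116.9366
Fisher = √(L × P) = √(115.6442 × 116.9366) = 116.2886

116.29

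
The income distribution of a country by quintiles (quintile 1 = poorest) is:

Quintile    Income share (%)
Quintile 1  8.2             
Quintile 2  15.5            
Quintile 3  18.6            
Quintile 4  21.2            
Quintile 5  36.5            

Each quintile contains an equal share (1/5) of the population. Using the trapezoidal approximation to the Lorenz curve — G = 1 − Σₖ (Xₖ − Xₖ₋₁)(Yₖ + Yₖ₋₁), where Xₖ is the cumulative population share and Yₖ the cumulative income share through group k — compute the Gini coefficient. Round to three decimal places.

Cumulative income shares Yₖ: 0.0820, 0.2370, 0.4230, 0.6350, 1.0000
Σ (Xₖ−Xₖ₋₁)(Yₖ+Yₖ₋₁) = (1/5)(0.0820+0.0000) + (1/5)(0.2370+0.0820) + (1/5)(0.4230+0.2370) + (1/5)(0.6350+0.4230) + (1/5)(1.0000+0.6350)
  = 0.0164 + 0.0638 + 0.1320 + 0.2116 + 0.3270 = 0.7508
G = 1 − 0.7508 = 0.2492

0.249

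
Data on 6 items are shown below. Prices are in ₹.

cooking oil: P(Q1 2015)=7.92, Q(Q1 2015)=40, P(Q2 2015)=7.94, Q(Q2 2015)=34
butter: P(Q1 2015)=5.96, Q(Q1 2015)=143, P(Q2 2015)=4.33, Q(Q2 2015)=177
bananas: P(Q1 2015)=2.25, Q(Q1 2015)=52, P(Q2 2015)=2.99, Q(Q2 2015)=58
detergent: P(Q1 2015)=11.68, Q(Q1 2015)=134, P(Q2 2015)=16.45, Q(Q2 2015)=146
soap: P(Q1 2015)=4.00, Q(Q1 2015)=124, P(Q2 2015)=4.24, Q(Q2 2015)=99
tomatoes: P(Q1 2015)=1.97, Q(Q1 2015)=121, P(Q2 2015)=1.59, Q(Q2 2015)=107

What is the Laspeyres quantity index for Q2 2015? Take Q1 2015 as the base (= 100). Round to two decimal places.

Laspeyres quantity index uses base-period prices as weights.
ΣP(Q1 2015)·Q(Q2 2015) = 7.92×34 + 5.96×177 + 2.25×58 + 11.68×146 + 4.00×99 + 1.97×107 = 269.28 + 1054.92 + 130.5 + 1705.28 + 396 + 210.79 = 3766.77
ΣP(Q1 2015)·Q(Q1 2015) = 7.92×40 + 5.96×143 + 2.25×52 + 11.68×134 + 4.00×124 + 1.97×121 = 316.8 + 852.28 + 117 + 1565.12 + 496 + 238.37 = 3585.57
Index = 3766.77 / 3585.57 × 100 = 105.0536

105.05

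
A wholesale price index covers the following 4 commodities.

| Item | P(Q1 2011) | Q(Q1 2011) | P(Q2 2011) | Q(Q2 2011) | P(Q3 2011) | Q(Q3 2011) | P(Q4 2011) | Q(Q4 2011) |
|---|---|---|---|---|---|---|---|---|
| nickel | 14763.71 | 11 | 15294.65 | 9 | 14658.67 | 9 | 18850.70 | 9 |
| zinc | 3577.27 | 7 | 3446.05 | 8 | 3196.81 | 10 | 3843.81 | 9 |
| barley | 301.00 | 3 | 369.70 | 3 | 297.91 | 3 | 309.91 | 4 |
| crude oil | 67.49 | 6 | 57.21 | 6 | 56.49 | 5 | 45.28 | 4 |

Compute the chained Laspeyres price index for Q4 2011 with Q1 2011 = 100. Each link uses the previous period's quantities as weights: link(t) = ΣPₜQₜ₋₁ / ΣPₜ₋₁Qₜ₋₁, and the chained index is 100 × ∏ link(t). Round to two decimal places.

Link Q1 2011→Q2 2011:
ΣP(Q2 2011)Q(Q1 2011) = 15294.65×11 + 3446.05×7 + 369.70×3 + 57.21×6 = 168241.15 + 24122.35 + 1109.1 + 343.26 = 193815.86
ΣP(Q1 2011)Q(Q1 2011) = 14763.71×11 + 3577.27×7 + 301.00×3 + 67.49×6 = 162400.81 + 25040.89 + 903 + 404.94 = 188749.64
link = 193815.86/188749.64 = 1.026841
Link Q2 2011→Q3 2011:
ΣP(Q3 2011)Q(Q2 2011) = 14658.67×9 + 3196.81×8 + 297.91×3 + 56.49×6 = 131928.03 + 25574.48 + 893.73 + 338.94 = 158735.18
ΣP(Q2 2011)Q(Q2 2011) = 15294.65×9 + 3446.05×8 + 369.70×3 + 57.21×6 = 137651.85 + 27568.4 + 1109.1 + 343.26 = 166672.61
link = 158735.18/166672.61 = 0.952377
Link Q3 2011→Q4 2011:
ΣP(Q4 2011)Q(Q3 2011) = 18850.70×9 + 3843.81×10 + 309.91×3 + 45.28×5 = 169656.3 + 38438.1 + 929.73 + 226.4 = 209250.53
ΣP(Q3 2011)Q(Q3 2011) = 14658.67×9 + 3196.81×10 + 297.91×3 + 56.49×5 = 131928.03 + 31968.1 + 893.73 + 282.45 = 165072.31
link = 209250.53/165072.31 = 1.267630
Chained index = 100 × 1.026841 × 0.952377 × 1.267630 = 123.9665

123.97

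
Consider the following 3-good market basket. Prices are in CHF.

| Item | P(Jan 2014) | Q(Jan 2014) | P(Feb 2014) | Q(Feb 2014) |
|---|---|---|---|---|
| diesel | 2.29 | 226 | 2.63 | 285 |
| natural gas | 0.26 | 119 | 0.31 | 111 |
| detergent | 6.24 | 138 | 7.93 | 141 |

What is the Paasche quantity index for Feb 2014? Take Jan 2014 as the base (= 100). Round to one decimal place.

110.2

Paasche quantity index uses current-period prices as weights.
ΣP(Feb 2014)·Q(Feb 2014) = 2.63×285 + 0.31×111 + 7.93×141 = 749.55 + 34.41 + 1118.13 = 1902.09
ΣP(Feb 2014)·Q(Jan 2014) = 2.63×226 + 0.31×119 + 7.93×138 = 594.38 + 36.89 + 1094.34 = 1725.61
Index = 1902.09 / 1725.61 × 100 = 110.2271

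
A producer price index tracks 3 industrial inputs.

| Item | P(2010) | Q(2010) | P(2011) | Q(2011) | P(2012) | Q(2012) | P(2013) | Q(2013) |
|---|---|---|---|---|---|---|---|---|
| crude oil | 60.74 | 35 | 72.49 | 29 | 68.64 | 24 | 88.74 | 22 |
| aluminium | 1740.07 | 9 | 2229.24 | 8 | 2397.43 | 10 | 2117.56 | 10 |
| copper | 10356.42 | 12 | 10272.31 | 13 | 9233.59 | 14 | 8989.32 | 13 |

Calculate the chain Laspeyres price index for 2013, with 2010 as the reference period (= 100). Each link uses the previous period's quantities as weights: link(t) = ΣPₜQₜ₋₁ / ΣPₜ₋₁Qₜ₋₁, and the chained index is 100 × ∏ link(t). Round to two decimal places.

Link 2010→2011:
ΣP(2011)Q(2010) = 72.49×35 + 2229.24×9 + 10272.31×12 = 2537.15 + 20063.16 + 123267.72 = 145868.03
ΣP(2010)Q(2010) = 60.74×35 + 1740.07×9 + 10356.42×12 = 2125.9 + 15660.63 + 124277.04 = 142063.57
link = 145868.03/142063.57 = 1.026780
Link 2011→2012:
ΣP(2012)Q(2011) = 68.64×29 + 2397.43×8 + 9233.59×13 = 1990.56 + 19179.44 + 120036.67 = 141206.67
ΣP(2011)Q(2011) = 72.49×29 + 2229.24×8 + 10272.31×13 = 2102.21 + 17833.92 + 133540.03 = 153476.16
link = 141206.67/153476.16 = 0.920056
Link 2012→2013:
ΣP(2013)Q(2012) = 88.74×24 + 2117.56×10 + 8989.32×14 = 2129.76 + 21175.6 + 125850.48 = 149155.84
ΣP(2012)Q(2012) = 68.64×24 + 2397.43×10 + 9233.59×14 = 1647.36 + 23974.3 + 129270.26 = 154891.92
link = 149155.84/154891.92 = 0.962967
Chained index = 100 × 1.026780 × 0.920056 × 0.962967 = 90.9710

90.97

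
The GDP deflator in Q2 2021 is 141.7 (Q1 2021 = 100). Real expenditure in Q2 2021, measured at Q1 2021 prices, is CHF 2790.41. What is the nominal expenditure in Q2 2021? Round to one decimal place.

3954.0

Nominal = Real × (Index/100) = 2790.41 × (141.7/100)
        = 2790.41 × 1.417 = 3954.0110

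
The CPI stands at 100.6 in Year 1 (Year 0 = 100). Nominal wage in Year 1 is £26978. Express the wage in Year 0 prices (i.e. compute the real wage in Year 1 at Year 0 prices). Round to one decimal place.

26817.1

Real = Nominal ÷ (Index/100) = 26978 ÷ (100.6/100)
     = 26978 ÷ 1.006 = 26817.0974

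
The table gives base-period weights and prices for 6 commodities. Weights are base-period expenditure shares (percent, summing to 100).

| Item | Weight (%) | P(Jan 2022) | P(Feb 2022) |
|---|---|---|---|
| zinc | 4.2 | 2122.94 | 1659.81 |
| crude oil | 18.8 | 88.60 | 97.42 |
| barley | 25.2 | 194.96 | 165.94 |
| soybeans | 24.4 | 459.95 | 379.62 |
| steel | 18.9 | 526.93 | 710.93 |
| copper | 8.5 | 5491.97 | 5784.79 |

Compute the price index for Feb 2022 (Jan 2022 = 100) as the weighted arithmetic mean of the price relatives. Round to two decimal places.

100.00

zinc: 4.2 × (1659.81/2122.94) = 4.2 × 0.781845 = 3.2837
crude oil: 18.8 × (97.42/88.60) = 18.8 × 1.099549 = 20.6715
barley: 25.2 × (165.94/194.96) = 25.2 × 0.851149 = 21.4490
soybeans: 24.4 × (379.62/459.95) = 24.4 × 0.825351 = 20.1386
steel: 18.9 × (710.93/526.93) = 18.9 × 1.349192 = 25.4997
copper: 8.5 × (5784.79/5491.97) = 8.5 × 1.053318 = 8.9532
Index = Σ wᵢ·(p₁ᵢ/p₀ᵢ) = 3.2837 + 20.6715 + 21.4490 + 20.1386 + 25.4997 + 8.9532 = 99.9957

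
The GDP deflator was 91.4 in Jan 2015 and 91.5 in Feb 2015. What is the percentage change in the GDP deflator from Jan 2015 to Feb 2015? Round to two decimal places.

Change = (91.5 − 91.4) / 91.4 × 100
       = 0.1 / 91.4 × 100 = 0.1094%

0.11%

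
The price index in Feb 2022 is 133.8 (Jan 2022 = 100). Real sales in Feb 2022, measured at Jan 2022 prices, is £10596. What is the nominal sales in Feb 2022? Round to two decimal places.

14177.45

Nominal = Real × (Index/100) = 10596 × (133.8/100)
        = 10596 × 1.338 = 14177.4480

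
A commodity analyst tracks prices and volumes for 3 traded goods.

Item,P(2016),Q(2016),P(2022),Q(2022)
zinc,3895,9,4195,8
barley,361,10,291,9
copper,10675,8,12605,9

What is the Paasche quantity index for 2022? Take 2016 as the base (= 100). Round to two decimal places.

105.74

Paasche quantity index uses current-period prices as weights.
ΣP(2022)·Q(2022) = 4195×8 + 291×9 + 12605×9 = 33560 + 2619 + 113445 = 149624
ΣP(2022)·Q(2016) = 4195×9 + 291×10 + 12605×8 = 37755 + 2910 + 100840 = 141505
Index = 149624 / 141505 × 100 = 105.7376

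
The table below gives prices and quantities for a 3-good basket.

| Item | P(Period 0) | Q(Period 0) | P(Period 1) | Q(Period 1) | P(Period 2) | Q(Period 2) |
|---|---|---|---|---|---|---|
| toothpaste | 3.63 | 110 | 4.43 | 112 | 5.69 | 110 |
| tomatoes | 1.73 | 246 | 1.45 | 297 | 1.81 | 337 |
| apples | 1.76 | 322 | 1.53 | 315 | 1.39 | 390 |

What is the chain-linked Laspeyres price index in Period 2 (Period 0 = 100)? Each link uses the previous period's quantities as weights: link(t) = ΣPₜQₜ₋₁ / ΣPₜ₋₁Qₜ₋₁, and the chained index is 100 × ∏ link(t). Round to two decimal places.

Link Period 0→Period 1:
ΣP(Period 1)Q(Period 0) = 4.43×110 + 1.45×246 + 1.53×322 = 487.3 + 356.7 + 492.66 = 1336.66
ΣP(Period 0)Q(Period 0) = 3.63×110 + 1.73×246 + 1.76×322 = 399.3 + 425.58 + 566.72 = 1391.6
link = 1336.66/1391.6 = 0.960520
Link Period 1→Period 2:
ΣP(Period 2)Q(Period 1) = 5.69×112 + 1.81×297 + 1.39×315 = 637.28 + 537.57 + 437.85 = 1612.7
ΣP(Period 1)Q(Period 1) = 4.43×112 + 1.45×297 + 1.53×315 = 496.16 + 430.65 + 481.95 = 1408.76
link = 1612.7/1408.76 = 1.144766
Chained index = 100 × 0.960520 × 1.144766 = 109.9571

109.96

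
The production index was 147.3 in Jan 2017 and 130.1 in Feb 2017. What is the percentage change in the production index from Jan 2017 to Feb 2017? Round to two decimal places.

-11.68%

Change = (130.1 − 147.3) / 147.3 × 100
       = -17.2 / 147.3 × 100 = -11.6768%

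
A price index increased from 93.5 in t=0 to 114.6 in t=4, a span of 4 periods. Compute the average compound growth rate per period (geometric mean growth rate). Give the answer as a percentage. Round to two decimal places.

5.22%

Growth factor = (114.6/93.5)^(1/4) = (1.225668)^(1/4) = 1.052188
Growth rate = 1.052188 − 1 = 0.052188 = 5.2188%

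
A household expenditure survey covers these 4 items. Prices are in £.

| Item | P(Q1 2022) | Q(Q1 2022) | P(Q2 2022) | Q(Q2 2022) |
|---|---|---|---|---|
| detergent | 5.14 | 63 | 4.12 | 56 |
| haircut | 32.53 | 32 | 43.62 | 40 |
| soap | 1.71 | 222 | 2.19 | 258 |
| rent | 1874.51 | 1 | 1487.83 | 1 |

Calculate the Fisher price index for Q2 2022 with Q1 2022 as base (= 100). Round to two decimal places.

Laspeyres component (base-period weights):
ΣP(Q2 2022)Q(Q1 2022) = 4.12×63 + 43.62×32 + 2.19×222 + 1487.83×1 = 259.56 + 1395.84 + 486.18 + 1487.83 = 3629.41
ΣP(Q1 2022)Q(Q1 2022) = 5.14×63 + 32.53×32 + 1.71×222 + 1874.51×1 = 323.82 + 1040.96 + 379.62 + 1874.51 = 3618.91
L = 3629.41 / 3618.91 × 100 = 100.2901
Paasche component (current-period weights):
ΣP(Q2 2022)Q(Q2 2022) = 4.12×56 + 43.62×40 + 2.19×258 + 1487.83×1 = 230.72 + 1744.8 + 565.02 + 1487.83 = 4028.37
ΣP(Q1 2022)Q(Q2 2022) = 5.14×56 + 32.53×40 + 1.71×258 + 1874.51×1 = 287.84 + 1301.2 + 441.18 + 1874.51 = 3904.73
P = 4028.37 / 3904.73 × 100 = 103.1664
Fisher = √(L × P) = √(100.2901 × 103.1664) = 101.7181

101.72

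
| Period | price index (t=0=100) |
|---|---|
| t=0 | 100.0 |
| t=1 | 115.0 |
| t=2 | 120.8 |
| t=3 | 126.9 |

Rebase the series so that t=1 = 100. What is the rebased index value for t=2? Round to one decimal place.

105.0

Rebased(t=2) = 120.8 / 115.0 × 100 = 105.0435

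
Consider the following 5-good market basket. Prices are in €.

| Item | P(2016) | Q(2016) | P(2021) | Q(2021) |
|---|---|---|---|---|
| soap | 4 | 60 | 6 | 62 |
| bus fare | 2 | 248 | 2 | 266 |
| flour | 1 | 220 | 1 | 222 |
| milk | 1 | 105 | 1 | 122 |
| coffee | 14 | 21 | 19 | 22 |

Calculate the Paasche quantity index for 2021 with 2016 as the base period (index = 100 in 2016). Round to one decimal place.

105.4

Paasche quantity index uses current-period prices as weights.
ΣP(2021)·Q(2021) = 6×62 + 2×266 + 1×222 + 1×122 + 19×22 = 372 + 532 + 222 + 122 + 418 = 1666
ΣP(2021)·Q(2016) = 6×60 + 2×248 + 1×220 + 1×105 + 19×21 = 360 + 496 + 220 + 105 + 399 = 1580
Index = 1666 / 1580 × 100 = 105.4430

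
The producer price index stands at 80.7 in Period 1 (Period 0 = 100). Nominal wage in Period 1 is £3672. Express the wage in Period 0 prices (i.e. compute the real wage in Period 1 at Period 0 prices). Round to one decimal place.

Real = Nominal ÷ (Index/100) = 3672 ÷ (80.7/100)
     = 3672 ÷ 0.807 = 4550.1859

4550.2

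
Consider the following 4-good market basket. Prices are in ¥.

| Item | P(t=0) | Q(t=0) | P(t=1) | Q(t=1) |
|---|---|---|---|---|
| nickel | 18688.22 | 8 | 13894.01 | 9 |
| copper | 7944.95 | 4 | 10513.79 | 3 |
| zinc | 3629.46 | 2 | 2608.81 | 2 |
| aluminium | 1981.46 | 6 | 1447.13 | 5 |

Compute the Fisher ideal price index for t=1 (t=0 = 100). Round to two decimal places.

Laspeyres component (base-period weights):
ΣP(t=1)Q(t=0) = 13894.01×8 + 10513.79×4 + 2608.81×2 + 1447.13×6 = 111152.08 + 42055.16 + 5217.62 + 8682.78 = 167107.64
ΣP(t=0)Q(t=0) = 18688.22×8 + 7944.95×4 + 3629.46×2 + 1981.46×6 = 149505.76 + 31779.8 + 7258.92 + 11888.76 = 200433.24
L = 167107.64 / 200433.24 × 100 = 83.3732
Paasche component (current-period weights):
ΣP(t=1)Q(t=1) = 13894.01×9 + 10513.79×3 + 2608.81×2 + 1447.13×5 = 125046.09 + 31541.37 + 5217.62 + 7235.65 = 169040.73
ΣP(t=0)Q(t=1) = 18688.22×9 + 7944.95×3 + 3629.46×2 + 1981.46×5 = 168193.98 + 23834.85 + 7258.92 + 9907.3 = 209195.05
P = 169040.73 / 209195.05 × 100 = 80.8053
Fisher = √(L × P) = √(83.3732 × 80.8053) = 82.0792

82.08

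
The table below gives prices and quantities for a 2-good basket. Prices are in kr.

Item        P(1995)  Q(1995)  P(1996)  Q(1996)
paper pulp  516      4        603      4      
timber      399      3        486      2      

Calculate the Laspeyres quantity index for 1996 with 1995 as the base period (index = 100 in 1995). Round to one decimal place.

87.8

Laspeyres quantity index uses base-period prices as weights.
ΣP(1995)·Q(1996) = 516×4 + 399×2 = 2064 + 798 = 2862
ΣP(1995)·Q(1995) = 516×4 + 399×3 = 2064 + 1197 = 3261
Index = 2862 / 3261 × 100 = 87.7645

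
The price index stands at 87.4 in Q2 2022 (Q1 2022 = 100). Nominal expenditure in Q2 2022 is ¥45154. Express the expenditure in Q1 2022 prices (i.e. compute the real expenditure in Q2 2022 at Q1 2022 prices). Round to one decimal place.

Real = Nominal ÷ (Index/100) = 45154 ÷ (87.4/100)
     = 45154 ÷ 0.874 = 51663.6156

51663.6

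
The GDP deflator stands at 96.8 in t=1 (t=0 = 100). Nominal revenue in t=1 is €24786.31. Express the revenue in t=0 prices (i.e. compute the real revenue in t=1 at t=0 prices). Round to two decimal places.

Real = Nominal ÷ (Index/100) = 24786.31 ÷ (96.8/100)
     = 24786.31 ÷ 0.968 = 25605.6921

25605.69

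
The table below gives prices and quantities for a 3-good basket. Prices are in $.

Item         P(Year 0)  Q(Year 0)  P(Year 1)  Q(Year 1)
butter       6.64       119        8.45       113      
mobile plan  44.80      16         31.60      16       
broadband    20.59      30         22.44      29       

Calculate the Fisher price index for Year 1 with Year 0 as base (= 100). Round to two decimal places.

Laspeyres component (base-period weights):
ΣP(Year 1)Q(Year 0) = 8.45×119 + 31.60×16 + 22.44×30 = 1005.55 + 505.6 + 673.2 = 2184.35
ΣP(Year 0)Q(Year 0) = 6.64×119 + 44.80×16 + 20.59×30 = 790.16 + 716.8 + 617.7 = 2124.66
L = 2184.35 / 2124.66 × 100 = 102.8094
Paasche component (current-period weights):
ΣP(Year 1)Q(Year 1) = 8.45×113 + 31.60×16 + 22.44×29 = 954.85 + 505.6 + 650.76 = 2111.21
ΣP(Year 0)Q(Year 1) = 6.64×113 + 44.80×16 + 20.59×29 = 750.32 + 716.8 + 597.11 = 2064.23
P = 2111.21 / 2064.23 × 100 = 102.2759
Fisher = √(L × P) = √(102.8094 × 102.2759) = 102.5423

102.54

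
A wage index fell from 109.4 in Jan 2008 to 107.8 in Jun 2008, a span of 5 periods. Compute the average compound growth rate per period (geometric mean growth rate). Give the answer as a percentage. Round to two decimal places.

-0.29%

Growth factor = (107.8/109.4)^(1/5) = (0.985375)^(1/5) = 0.997058
Growth rate = 0.997058 − 1 = -0.002942 = -0.2942%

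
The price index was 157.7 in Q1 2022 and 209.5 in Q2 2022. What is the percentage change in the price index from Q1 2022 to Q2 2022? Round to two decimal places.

Change = (209.5 − 157.7) / 157.7 × 100
       = 51.8 / 157.7 × 100 = 32.8472%

32.85%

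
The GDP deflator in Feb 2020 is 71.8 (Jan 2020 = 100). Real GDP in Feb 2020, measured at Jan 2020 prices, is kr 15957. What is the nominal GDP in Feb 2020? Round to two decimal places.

11457.13

Nominal = Real × (Index/100) = 15957 × (71.8/100)
        = 15957 × 0.718 = 11457.1260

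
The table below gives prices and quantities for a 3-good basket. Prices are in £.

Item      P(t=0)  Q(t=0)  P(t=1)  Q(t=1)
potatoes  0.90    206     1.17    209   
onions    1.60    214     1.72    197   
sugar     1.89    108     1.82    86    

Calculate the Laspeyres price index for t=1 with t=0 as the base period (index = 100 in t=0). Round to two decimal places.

110.07

Laspeyres price index uses base-period quantities as weights.
ΣP(t=1)·Q(t=0) = 1.17×206 + 1.72×214 + 1.82×108 = 241.02 + 368.08 + 196.56 = 805.66
ΣP(t=0)·Q(t=0) = 0.90×206 + 1.60×214 + 1.89×108 = 185.4 + 342.4 + 204.12 = 731.92
Index = 805.66 / 731.92 × 100 = 110.0749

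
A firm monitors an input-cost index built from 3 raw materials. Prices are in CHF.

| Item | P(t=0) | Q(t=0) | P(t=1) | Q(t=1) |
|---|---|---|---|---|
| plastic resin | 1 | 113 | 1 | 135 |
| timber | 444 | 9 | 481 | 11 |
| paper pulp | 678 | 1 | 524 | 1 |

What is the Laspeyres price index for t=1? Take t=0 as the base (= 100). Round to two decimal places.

103.74

Laspeyres price index uses base-period quantities as weights.
ΣP(t=1)·Q(t=0) = 1×113 + 481×9 + 524×1 = 113 + 4329 + 524 = 4966
ΣP(t=0)·Q(t=0) = 1×113 + 444×9 + 678×1 = 113 + 3996 + 678 = 4787
Index = 4966 / 4787 × 100 = 103.7393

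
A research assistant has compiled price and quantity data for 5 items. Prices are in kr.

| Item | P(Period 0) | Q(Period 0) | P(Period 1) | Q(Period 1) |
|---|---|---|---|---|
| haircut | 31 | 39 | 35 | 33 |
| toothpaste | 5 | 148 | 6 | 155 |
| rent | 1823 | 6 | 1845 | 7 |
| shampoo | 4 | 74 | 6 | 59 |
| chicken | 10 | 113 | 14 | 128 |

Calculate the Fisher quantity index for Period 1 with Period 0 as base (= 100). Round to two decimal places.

112.01

Laspeyres component (base-period weights):
ΣP(Period 0)Q(Period 1) = 31×33 + 5×155 + 1823×7 + 4×59 + 10×128 = 1023 + 775 + 12761 + 236 + 1280 = 16075
ΣP(Period 0)Q(Period 0) = 31×39 + 5×148 + 1823×6 + 4×74 + 10×113 = 1209 + 740 + 10938 + 296 + 1130 = 14313
L = 16075 / 14313 × 100 = 112.3105
Paasche component (current-period weights):
ΣP(Period 1)Q(Period 1) = 35×33 + 6×155 + 1845×7 + 6×59 + 14×128 = 1155 + 930 + 12915 + 354 + 1792 = 17146
ΣP(Period 1)Q(Period 0) = 35×39 + 6×148 + 1845×6 + 6×74 + 14×113 = 1365 + 888 + 11070 + 444 + 1582 = 15349
P = 17146 / 15349 × 100 = 111.7076
Fisher = √(L × P) = √(112.3105 × 111.7076) = 112.0086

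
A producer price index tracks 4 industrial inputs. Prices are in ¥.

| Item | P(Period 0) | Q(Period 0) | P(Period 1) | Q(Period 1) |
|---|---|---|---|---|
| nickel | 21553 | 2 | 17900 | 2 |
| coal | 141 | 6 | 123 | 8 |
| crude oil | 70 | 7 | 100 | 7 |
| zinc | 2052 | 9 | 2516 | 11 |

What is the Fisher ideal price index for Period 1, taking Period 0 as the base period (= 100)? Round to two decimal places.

96.00

Laspeyres component (base-period weights):
ΣP(Period 1)Q(Period 0) = 17900×2 + 123×6 + 100×7 + 2516×9 = 35800 + 738 + 700 + 22644 = 59882
ΣP(Period 0)Q(Period 0) = 21553×2 + 141×6 + 70×7 + 2052×9 = 43106 + 846 + 490 + 18468 = 62910
L = 59882 / 62910 × 100 = 95.1868
Paasche component (current-period weights):
ΣP(Period 1)Q(Period 1) = 17900×2 + 123×8 + 100×7 + 2516×11 = 35800 + 984 + 700 + 27676 = 65160
ΣP(Period 0)Q(Period 1) = 21553×2 + 141×8 + 70×7 + 2052×11 = 43106 + 1128 + 490 + 22572 = 67296
P = 65160 / 67296 × 100 = 96.8260
Fisher = √(L × P) = √(95.1868 × 96.8260) = 96.0029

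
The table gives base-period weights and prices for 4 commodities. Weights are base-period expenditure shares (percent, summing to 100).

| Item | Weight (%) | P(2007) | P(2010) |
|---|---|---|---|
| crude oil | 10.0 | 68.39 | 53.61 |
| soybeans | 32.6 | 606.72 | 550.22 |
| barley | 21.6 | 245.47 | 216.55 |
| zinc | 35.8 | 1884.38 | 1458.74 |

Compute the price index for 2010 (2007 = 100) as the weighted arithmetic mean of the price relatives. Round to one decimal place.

crude oil: 10.0 × (53.61/68.39) = 10.0 × 0.783887 = 7.8389
soybeans: 32.6 × (550.22/606.72) = 32.6 × 0.906876 = 29.5642
barley: 21.6 × (216.55/245.47) = 21.6 × 0.882185 = 19.0552
zinc: 35.8 × (1458.74/1884.38) = 35.8 × 0.774122 = 27.7136
Index = Σ wᵢ·(p₁ᵢ/p₀ᵢ) = 7.8389 + 29.5642 + 19.0552 + 27.7136 = 84.1718

84.2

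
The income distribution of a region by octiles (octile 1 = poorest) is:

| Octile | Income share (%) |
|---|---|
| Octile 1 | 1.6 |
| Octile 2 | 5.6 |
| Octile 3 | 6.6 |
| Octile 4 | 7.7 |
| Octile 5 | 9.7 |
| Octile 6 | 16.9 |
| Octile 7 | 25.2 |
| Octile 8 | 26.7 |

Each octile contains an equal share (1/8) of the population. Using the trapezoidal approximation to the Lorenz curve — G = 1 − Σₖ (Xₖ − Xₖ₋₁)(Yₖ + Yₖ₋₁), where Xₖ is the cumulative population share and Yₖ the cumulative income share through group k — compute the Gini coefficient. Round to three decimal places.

0.383

Cumulative income shares Yₖ: 0.0160, 0.0720, 0.1380, 0.2150, 0.3120, 0.4810, 0.7330, 1.0000
Σ (Xₖ−Xₖ₋₁)(Yₖ+Yₖ₋₁) = (1/8)(0.0160+0.0000) + (1/8)(0.0720+0.0160) + (1/8)(0.1380+0.0720) + (1/8)(0.2150+0.1380) + (1/8)(0.3120+0.2150) + (1/8)(0.4810+0.3120) + (1/8)(0.7330+0.4810) + (1/8)(1.0000+0.7330)
  = 0.0020 + 0.0110 + 0.0263 + 0.0441 + 0.0659 + 0.0991 + 0.1517 + 0.2166 = 0.6168
G = 1 − 0.6168 = 0.3832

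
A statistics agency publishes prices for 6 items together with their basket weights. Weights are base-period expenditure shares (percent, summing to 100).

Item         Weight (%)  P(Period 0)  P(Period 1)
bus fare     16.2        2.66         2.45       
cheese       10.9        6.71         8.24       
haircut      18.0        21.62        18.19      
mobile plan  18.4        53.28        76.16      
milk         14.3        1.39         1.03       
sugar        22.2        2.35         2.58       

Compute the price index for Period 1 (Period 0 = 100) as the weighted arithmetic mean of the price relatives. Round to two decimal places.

bus fare: 16.2 × (2.45/2.66) = 16.2 × 0.921053 = 14.9211
cheese: 10.9 × (8.24/6.71) = 10.9 × 1.228018 = 13.3854
haircut: 18.0 × (18.19/21.62) = 18.0 × 0.841351 = 15.1443
mobile plan: 18.4 × (76.16/53.28) = 18.4 × 1.429429 = 26.3015
milk: 14.3 × (1.03/1.39) = 14.3 × 0.741007 = 10.5964
sugar: 22.2 × (2.58/2.35) = 22.2 × 1.097872 = 24.3728
Index = Σ wᵢ·(p₁ᵢ/p₀ᵢ) = 14.9211 + 13.3854 + 15.1443 + 26.3015 + 10.5964 + 24.3728 = 104.7214

104.72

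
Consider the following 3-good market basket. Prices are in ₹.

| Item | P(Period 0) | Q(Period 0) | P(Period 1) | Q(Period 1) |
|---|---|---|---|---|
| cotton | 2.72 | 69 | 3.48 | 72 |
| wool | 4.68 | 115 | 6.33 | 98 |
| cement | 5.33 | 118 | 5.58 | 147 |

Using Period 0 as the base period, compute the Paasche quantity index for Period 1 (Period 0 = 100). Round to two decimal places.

Paasche quantity index uses current-period prices as weights.
ΣP(Period 1)·Q(Period 1) = 3.48×72 + 6.33×98 + 5.58×147 = 250.56 + 620.34 + 820.26 = 1691.16
ΣP(Period 1)·Q(Period 0) = 3.48×69 + 6.33×115 + 5.58×118 = 240.12 + 727.95 + 658.44 = 1626.51
Index = 1691.16 / 1626.51 × 100 = 103.9748

103.97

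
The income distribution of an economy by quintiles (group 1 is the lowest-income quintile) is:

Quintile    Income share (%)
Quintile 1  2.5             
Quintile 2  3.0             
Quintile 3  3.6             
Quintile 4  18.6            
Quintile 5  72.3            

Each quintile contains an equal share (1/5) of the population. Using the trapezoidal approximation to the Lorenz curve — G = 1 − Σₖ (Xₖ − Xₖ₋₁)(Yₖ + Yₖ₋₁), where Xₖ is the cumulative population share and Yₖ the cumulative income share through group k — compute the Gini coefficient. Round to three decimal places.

Cumulative income shares Yₖ: 0.0250, 0.0550, 0.0910, 0.2770, 1.0000
Σ (Xₖ−Xₖ₋₁)(Yₖ+Yₖ₋₁) = (1/5)(0.0250+0.0000) + (1/5)(0.0550+0.0250) + (1/5)(0.0910+0.0550) + (1/5)(0.2770+0.0910) + (1/5)(1.0000+0.2770)
  = 0.0050 + 0.0160 + 0.0292 + 0.0736 + 0.2554 = 0.3792
G = 1 − 0.3792 = 0.6208

0.621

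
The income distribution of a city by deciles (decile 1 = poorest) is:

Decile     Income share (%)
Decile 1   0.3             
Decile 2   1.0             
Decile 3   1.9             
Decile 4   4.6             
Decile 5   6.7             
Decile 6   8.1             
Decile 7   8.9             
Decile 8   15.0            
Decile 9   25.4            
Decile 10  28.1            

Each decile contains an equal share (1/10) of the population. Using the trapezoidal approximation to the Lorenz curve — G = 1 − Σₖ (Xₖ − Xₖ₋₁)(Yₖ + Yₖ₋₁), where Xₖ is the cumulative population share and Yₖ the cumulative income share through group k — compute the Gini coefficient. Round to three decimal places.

0.501

Cumulative income shares Yₖ: 0.0030, 0.0130, 0.0320, 0.0780, 0.1450, 0.2260, 0.3150, 0.4650, 0.7190, 1.0000
Σ (Xₖ−Xₖ₋₁)(Yₖ+Yₖ₋₁) = (1/10)(0.0030+0.0000) + (1/10)(0.0130+0.0030) + (1/10)(0.0320+0.0130) + (1/10)(0.0780+0.0320) + (1/10)(0.1450+0.0780) + (1/10)(0.2260+0.1450) + (1/10)(0.3150+0.2260) + (1/10)(0.4650+0.3150) + (1/10)(0.7190+0.4650) + (1/10)(1.0000+0.7190)
  = 0.0003 + 0.0016 + 0.0045 + 0.0110 + 0.0223 + 0.0371 + 0.0541 + 0.0780 + 0.1184 + 0.1719 = 0.4992
G = 1 − 0.4992 = 0.5008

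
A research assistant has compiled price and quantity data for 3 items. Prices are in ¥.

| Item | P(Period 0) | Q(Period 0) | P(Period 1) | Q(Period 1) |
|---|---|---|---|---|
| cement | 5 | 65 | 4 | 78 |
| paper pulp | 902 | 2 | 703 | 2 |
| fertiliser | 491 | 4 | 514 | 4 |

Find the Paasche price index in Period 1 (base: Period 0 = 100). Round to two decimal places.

Paasche price index uses current-period quantities as weights.
ΣP(Period 1)·Q(Period 1) = 4×78 + 703×2 + 514×4 = 312 + 1406 + 2056 = 3774
ΣP(Period 0)·Q(Period 1) = 5×78 + 902×2 + 491×4 = 390 + 1804 + 1964 = 4158
Index = 3774 / 4158 × 100 = 90.7648

90.76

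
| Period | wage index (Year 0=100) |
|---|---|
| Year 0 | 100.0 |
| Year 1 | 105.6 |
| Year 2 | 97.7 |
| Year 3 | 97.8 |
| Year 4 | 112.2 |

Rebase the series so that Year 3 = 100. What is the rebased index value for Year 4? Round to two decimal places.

114.72

Rebased(Year 4) = 112.2 / 97.8 × 100 = 114.7239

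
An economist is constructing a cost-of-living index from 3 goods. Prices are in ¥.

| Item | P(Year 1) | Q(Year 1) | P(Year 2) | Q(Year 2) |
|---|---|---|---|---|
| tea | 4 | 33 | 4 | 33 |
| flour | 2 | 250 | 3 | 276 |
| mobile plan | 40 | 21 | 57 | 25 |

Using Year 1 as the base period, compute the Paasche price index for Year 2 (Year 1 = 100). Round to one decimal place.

Paasche price index uses current-period quantities as weights.
ΣP(Year 2)·Q(Year 2) = 4×33 + 3×276 + 57×25 = 132 + 828 + 1425 = 2385
ΣP(Year 1)·Q(Year 2) = 4×33 + 2×276 + 40×25 = 132 + 552 + 1000 = 1684
Index = 2385 / 1684 × 100 = 141.6271

141.6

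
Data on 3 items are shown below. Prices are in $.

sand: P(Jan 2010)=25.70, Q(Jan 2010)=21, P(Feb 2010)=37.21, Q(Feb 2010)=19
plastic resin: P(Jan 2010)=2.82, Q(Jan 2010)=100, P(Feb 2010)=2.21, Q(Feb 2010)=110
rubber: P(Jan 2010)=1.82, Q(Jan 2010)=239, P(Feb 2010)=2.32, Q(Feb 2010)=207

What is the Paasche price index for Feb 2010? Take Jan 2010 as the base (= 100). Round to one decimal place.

Paasche price index uses current-period quantities as weights.
ΣP(Feb 2010)·Q(Feb 2010) = 37.21×19 + 2.21×110 + 2.32×207 = 706.99 + 243.1 + 480.24 = 1430.33
ΣP(Jan 2010)·Q(Feb 2010) = 25.70×19 + 2.82×110 + 1.82×207 = 488.3 + 310.2 + 376.74 = 1175.24
Index = 1430.33 / 1175.24 × 100 = 121.7054

121.7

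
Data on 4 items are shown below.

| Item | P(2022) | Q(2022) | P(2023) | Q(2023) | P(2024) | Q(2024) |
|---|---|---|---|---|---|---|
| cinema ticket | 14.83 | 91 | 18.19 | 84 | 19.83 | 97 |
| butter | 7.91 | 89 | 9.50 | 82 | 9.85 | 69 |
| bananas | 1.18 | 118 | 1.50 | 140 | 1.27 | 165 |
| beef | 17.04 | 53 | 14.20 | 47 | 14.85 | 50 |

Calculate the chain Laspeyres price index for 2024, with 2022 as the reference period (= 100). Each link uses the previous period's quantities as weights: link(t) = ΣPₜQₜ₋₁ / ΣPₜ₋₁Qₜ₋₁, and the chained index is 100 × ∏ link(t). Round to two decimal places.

116.54

Link 2022→2023:
ΣP(2023)Q(2022) = 18.19×91 + 9.50×89 + 1.50×118 + 14.20×53 = 1655.29 + 845.5 + 177 + 752.6 = 3430.39
ΣP(2022)Q(2022) = 14.83×91 + 7.91×89 + 1.18×118 + 17.04×53 = 1349.53 + 703.99 + 139.24 + 903.12 = 3095.88
link = 3430.39/3095.88 = 1.108050
Link 2023→2024:
ΣP(2024)Q(2023) = 19.83×84 + 9.85×82 + 1.27×140 + 14.85×47 = 1665.72 + 807.7 + 177.8 + 697.95 = 3349.17
ΣP(2023)Q(2023) = 18.19×84 + 9.50×82 + 1.50×140 + 14.20×47 = 1527.96 + 779 + 210 + 667.4 = 3184.36
link = 3349.17/3184.36 = 1.051756
Chained index = 100 × 1.108050 × 1.051756 = 116.5398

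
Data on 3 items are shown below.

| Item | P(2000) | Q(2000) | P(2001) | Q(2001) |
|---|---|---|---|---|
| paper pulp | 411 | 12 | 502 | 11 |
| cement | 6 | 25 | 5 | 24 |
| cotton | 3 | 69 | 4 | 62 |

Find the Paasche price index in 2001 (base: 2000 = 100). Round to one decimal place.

Paasche price index uses current-period quantities as weights.
ΣP(2001)·Q(2001) = 502×11 + 5×24 + 4×62 = 5522 + 120 + 248 = 5890
ΣP(2000)·Q(2001) = 411×11 + 6×24 + 3×62 = 4521 + 144 + 186 = 4851
Index = 5890 / 4851 × 100 = 121.4183

121.4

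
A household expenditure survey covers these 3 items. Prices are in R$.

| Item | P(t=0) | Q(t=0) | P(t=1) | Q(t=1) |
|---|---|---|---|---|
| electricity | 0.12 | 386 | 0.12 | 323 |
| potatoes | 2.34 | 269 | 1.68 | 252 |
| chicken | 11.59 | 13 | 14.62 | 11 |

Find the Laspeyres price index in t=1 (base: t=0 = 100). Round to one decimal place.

83.3

Laspeyres price index uses base-period quantities as weights.
ΣP(t=1)·Q(t=0) = 0.12×386 + 1.68×269 + 14.62×13 = 46.32 + 451.92 + 190.06 = 688.3
ΣP(t=0)·Q(t=0) = 0.12×386 + 2.34×269 + 11.59×13 = 46.32 + 629.46 + 150.67 = 826.45
Index = 688.3 / 826.45 × 100 = 83.2839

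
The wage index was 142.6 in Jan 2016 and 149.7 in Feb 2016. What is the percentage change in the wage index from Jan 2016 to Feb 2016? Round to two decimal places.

4.98%

Change = (149.7 − 142.6) / 142.6 × 100
       = 7.1 / 142.6 × 100 = 4.9790%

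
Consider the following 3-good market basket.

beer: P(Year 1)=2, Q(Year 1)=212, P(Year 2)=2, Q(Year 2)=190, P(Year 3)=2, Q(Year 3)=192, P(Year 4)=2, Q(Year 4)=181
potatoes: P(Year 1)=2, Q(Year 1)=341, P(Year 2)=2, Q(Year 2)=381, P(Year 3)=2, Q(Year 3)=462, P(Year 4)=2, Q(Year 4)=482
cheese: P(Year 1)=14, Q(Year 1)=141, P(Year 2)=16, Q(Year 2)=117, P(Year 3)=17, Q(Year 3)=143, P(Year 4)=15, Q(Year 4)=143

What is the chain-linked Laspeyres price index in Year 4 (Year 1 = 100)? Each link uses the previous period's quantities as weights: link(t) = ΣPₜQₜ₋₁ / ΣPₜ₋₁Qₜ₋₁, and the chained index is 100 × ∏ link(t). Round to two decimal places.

Link Year 1→Year 2:
ΣP(Year 2)Q(Year 1) = 2×212 + 2×341 + 16×141 = 424 + 682 + 2256 = 3362
ΣP(Year 1)Q(Year 1) = 2×212 + 2×341 + 14×141 = 424 + 682 + 1974 = 3080
link = 3362/3080 = 1.091558
Link Year 2→Year 3:
ΣP(Year 3)Q(Year 2) = 2×190 + 2×381 + 17×117 = 380 + 762 + 1989 = 3131
ΣP(Year 2)Q(Year 2) = 2×190 + 2×381 + 16×117 = 380 + 762 + 1872 = 3014
link = 3131/3014 = 1.038819
Link Year 3→Year 4:
ΣP(Year 4)Q(Year 3) = 2×192 + 2×462 + 15×143 = 384 + 924 + 2145 = 3453
ΣP(Year 3)Q(Year 3) = 2×192 + 2×462 + 17×143 = 384 + 924 + 2431 = 3739
link = 3453/3739 = 0.923509
Chained index = 100 × 1.091558 × 1.038819 × 0.923509 = 104.7196

104.72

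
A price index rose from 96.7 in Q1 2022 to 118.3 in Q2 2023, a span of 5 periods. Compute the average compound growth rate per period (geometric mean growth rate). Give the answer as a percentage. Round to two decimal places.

Growth factor = (118.3/96.7)^(1/5) = (1.223371)^(1/5) = 1.041146
Growth rate = 1.041146 − 1 = 0.041146 = 4.1146%

4.11%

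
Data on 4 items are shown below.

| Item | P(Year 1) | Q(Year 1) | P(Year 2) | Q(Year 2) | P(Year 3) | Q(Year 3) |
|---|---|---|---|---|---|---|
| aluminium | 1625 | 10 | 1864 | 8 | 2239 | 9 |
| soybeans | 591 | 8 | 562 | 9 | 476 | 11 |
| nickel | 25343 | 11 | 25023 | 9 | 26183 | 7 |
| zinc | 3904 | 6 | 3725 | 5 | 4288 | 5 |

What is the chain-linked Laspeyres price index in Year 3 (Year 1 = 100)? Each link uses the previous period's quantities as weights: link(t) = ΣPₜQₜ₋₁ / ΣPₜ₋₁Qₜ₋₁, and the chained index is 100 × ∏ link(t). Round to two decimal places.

105.07

Link Year 1→Year 2:
ΣP(Year 2)Q(Year 1) = 1864×10 + 562×8 + 25023×11 + 3725×6 = 18640 + 4496 + 275253 + 22350 = 320739
ΣP(Year 1)Q(Year 1) = 1625×10 + 591×8 + 25343×11 + 3904×6 = 16250 + 4728 + 278773 + 23424 = 323175
link = 320739/323175 = 0.992462
Link Year 2→Year 3:
ΣP(Year 3)Q(Year 2) = 2239×8 + 476×9 + 26183×9 + 4288×5 = 17912 + 4284 + 235647 + 21440 = 279283
ΣP(Year 2)Q(Year 2) = 1864×8 + 562×9 + 25023×9 + 3725×5 = 14912 + 5058 + 225207 + 18625 = 263802
link = 279283/263802 = 1.058684
Chained index = 100 × 0.992462 × 1.058684 = 105.0704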